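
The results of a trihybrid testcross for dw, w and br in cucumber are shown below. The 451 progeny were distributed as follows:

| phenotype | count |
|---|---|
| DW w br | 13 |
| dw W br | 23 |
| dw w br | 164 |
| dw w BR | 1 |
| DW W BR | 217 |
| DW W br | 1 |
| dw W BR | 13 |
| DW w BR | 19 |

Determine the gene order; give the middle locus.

br

The two most frequent reciprocal classes, DW W BR and dw w br, are the parental types, so the F1 was DW W BR / dw w br.
The two rarest classes, DW W br and dw w BR, are the double crossovers. Comparing them with the parentals, only the br allele has switched, so br is the middle locus and the order is dw – br – w.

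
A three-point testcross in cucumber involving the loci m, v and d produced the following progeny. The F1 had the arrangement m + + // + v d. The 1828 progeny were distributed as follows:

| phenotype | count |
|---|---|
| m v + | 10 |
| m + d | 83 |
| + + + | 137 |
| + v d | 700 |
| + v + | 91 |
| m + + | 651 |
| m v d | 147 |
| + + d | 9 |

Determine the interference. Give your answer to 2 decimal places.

0.41

The two rarest classes, m v + and + + d, are the double crossovers. Comparing them with the parentals, only the v allele has switched, so v is the middle locus and the order is m – v – d.
m–v: (284 + 19)/1828 = 0.1658; v–d: (174 + 19)/1828 = 0.1056.
Expected DCO frequency = 0.1658 × 0.1056 ≈ 0.01751; observed = 19/1828 ≈ 0.01039.
Coefficient of coincidence = 0.01039/0.01751 ≈ 0.59; interference = 1 − 0.59 = 0.41.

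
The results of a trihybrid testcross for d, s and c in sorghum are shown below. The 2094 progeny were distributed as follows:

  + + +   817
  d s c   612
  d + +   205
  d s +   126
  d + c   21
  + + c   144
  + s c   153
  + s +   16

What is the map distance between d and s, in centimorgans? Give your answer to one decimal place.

18.9 centimorgans

The two most frequent reciprocal classes, d s c and + + +, are the parental types, so the F1 was d s c / + + +.
The two rarest classes, d + c and + s +, are the double crossovers. Comparing them with the parentals, only the s allele has switched, so s is the middle locus and the order is d – s – c.
Crossovers in the d–s interval produce the single-crossover classes + s c and d + + (153 + 205 = 358) plus the double crossovers (37).
RF(d–s) = (358 + 37) / 2094 = 395/2094 = 0.1886 → 18.9 centimorgans.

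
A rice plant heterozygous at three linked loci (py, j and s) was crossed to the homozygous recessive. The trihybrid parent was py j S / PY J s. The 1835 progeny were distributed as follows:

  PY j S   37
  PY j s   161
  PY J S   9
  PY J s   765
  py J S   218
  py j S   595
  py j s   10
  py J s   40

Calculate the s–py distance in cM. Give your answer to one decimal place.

The two rarest classes, py j s and PY J S, are the double crossovers. Comparing them with the parentals, only the s allele has switched, so s is the middle locus and the order is py – s – j.
Crossovers in the py–s interval produce the single-crossover classes PY j S and py J s (37 + 40 = 77) plus the double crossovers (19).
RF(py–s) = (77 + 19) / 1835 = 96/1835 = 0.0523 → 5.2 cM.

5.2 cM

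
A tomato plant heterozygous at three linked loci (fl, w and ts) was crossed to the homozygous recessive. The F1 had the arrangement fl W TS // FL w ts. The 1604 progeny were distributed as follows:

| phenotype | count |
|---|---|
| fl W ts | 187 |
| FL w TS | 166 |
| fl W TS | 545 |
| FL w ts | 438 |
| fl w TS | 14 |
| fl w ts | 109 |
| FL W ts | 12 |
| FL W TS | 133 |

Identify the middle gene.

w

The two rarest classes, fl w TS and FL W ts, are the double crossovers. Comparing them with the parentals, only the w allele has switched, so w is the middle locus and the order is ts – w – fl.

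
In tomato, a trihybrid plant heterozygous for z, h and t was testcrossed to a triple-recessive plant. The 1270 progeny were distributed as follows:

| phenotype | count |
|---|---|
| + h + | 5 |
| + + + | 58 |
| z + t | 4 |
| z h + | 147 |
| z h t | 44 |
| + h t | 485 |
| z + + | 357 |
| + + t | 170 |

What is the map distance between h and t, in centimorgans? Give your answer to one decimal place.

The two most frequent reciprocal classes, z + + and + h t, are the parental types, so the F1 was z + + / + h t.
The two rarest classes, z + t and + h +, are the double crossovers. Comparing them with the parentals, only the t allele has switched, so t is the middle locus and the order is h – t – z.
Crossovers in the h–t interval produce the single-crossover classes z h + and + + t (147 + 170 = 317) plus the double crossovers (9).
RF(h–t) = (317 + 9) / 1270 = 326/1270 = 0.2567 → 25.7 centimorgans.

25.7 centimorgans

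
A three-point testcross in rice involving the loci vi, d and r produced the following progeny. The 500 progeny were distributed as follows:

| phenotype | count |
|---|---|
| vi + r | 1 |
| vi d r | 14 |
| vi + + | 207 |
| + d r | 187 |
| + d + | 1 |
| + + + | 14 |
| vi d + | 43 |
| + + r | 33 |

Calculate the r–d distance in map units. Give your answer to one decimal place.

The two most frequent reciprocal classes, + d r and vi + +, are the parental types, so the F1 was + d r / vi + +.
The two rarest classes, + d + and vi + r, are the double crossovers. Comparing them with the parentals, only the r allele has switched, so r is the middle locus and the order is vi – r – d.
Crossovers in the r–d interval produce the single-crossover classes + + r and vi d + (33 + 43 = 76) plus the double crossovers (2).
RF(r–d) = (76 + 2) / 500 = 78/500 = 0.1560 → 15.6 map units.

15.6 map units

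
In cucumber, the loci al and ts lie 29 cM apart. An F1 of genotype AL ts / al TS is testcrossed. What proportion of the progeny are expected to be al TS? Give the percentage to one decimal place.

A map distance of 29 cM corresponds to a recombination frequency of 0.290.
The F1 is AL ts / al TS, so al TS is a parental gamete class with expected frequency (1 − r)/2 = 0.710/2 = 0.3550.
That is 0.3550 = 35.5% of the progeny.

35.5%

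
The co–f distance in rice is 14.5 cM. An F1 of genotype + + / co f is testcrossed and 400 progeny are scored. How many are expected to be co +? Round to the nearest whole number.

A map distance of 14.5 cM corresponds to a recombination frequency of 0.145.
The F1 is + + / co f, so co + is a recombinant gamete class with expected frequency r/2 = 0.145/2 = 0.0725.
Expected number = 0.0725 × 400 = 29.00 ≈ 29.

29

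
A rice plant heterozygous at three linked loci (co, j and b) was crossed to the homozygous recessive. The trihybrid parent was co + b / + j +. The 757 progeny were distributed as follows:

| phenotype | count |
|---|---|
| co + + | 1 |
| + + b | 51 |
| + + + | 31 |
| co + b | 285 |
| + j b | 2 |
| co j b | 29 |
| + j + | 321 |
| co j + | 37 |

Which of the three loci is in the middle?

The two rarest classes, co + + and + j b, are the double crossovers. Comparing them with the parentals, only the b allele has switched, so b is the middle locus and the order is co – b – j.

b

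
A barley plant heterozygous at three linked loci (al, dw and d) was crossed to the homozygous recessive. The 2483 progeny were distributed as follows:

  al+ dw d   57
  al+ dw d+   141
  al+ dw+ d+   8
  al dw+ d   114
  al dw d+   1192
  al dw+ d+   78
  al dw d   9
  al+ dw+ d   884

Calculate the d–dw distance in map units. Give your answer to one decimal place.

6.1 map units

The two most frequent reciprocal classes, al+ dw+ d and al dw d+, are the parental types, so the F1 was al+ dw+ d / al dw d+.
The two rarest classes, al+ dw+ d+ and al dw d, are the double crossovers. Comparing them with the parentals, only the d allele has switched, so d is the middle locus and the order is al – d – dw.
Crossovers in the d–dw interval produce the single-crossover classes al+ dw d and al dw+ d+ (57 + 78 = 135) plus the double crossovers (17).
RF(d–dw) = (135 + 17) / 2483 = 152/2483 = 0.0612 → 6.1 map units.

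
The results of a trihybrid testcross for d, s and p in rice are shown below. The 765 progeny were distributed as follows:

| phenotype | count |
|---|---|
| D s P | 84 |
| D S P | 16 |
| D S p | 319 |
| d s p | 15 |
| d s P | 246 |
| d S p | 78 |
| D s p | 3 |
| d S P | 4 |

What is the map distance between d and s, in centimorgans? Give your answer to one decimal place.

22.1 centimorgans

The two most frequent reciprocal classes, d s P and D S p, are the parental types, so the F1 was d s P / D S p.
The two rarest classes, d S P and D s p, are the double crossovers. Comparing them with the parentals, only the s allele has switched, so s is the middle locus and the order is d – s – p.
Crossovers in the d–s interval produce the single-crossover classes D s P and d S p (84 + 78 = 162) plus the double crossovers (7).
RF(d–s) = (162 + 7) / 765 = 169/765 = 0.2209 → 22.1 centimorgans.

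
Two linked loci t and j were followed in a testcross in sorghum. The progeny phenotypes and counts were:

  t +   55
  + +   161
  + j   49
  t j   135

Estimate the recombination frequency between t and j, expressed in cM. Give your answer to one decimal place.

The two most frequent classes, + + (161) and t j (135), are the parental types, so the F1 was + + / t j.
The recombinant classes are + j and t +: 49 + 55 = 104.
Recombination frequency = 104/400 = 0.2600 ≈ 26.0%, i.e. 26.0 cM.

26.0 cM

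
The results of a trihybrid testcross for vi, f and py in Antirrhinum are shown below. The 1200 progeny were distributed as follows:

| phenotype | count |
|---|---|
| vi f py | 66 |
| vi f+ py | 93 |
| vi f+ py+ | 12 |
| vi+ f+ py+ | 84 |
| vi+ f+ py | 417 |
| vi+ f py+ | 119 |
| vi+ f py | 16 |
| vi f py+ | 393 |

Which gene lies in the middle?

The two most frequent reciprocal classes, vi+ f+ py and vi f py+, are the parental types, so the F1 was vi+ f+ py / vi f py+.
The two rarest classes, vi+ f py and vi f+ py+, are the double crossovers. Comparing them with the parentals, only the f allele has switched, so f is the middle locus and the order is vi – f – py.

f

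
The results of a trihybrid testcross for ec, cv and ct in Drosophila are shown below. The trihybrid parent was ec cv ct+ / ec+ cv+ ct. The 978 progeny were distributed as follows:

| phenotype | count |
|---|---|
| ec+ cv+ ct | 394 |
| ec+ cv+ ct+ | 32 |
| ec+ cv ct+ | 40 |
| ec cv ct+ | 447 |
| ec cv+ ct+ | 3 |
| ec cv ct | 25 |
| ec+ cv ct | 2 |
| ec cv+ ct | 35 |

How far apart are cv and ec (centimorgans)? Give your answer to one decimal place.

8.2 centimorgans

The two rarest classes, ec cv+ ct+ and ec+ cv ct, are the double crossovers. Comparing them with the parentals, only the cv allele has switched, so cv is the middle locus and the order is ct – cv – ec.
Crossovers in the cv–ec interval produce the single-crossover classes ec+ cv ct+ and ec cv+ ct (40 + 35 = 75) plus the double crossovers (5).
RF(cv–ec) = (75 + 5) / 978 = 80/978 = 0.0818 → 8.2 centimorgans.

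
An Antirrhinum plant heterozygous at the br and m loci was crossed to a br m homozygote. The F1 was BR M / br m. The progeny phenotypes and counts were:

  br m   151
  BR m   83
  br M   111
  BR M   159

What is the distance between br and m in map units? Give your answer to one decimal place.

The recombinant classes are BR m and br M: 83 + 111 = 194.
Recombination frequency = 194/504 = 0.3849 ≈ 38.5%, i.e. 38.5 map units.

38.5 map units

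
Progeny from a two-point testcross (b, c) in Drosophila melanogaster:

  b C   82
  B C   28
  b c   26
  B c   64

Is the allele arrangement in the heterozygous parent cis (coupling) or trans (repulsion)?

The two most frequent classes are B c (64) and b C (82); these are the parental (non-recombinant) types.
So the F1 carried B c on one chromosome and b C on the other — the recessive alleles are on opposite chromosomes (trans / repulsion).

trans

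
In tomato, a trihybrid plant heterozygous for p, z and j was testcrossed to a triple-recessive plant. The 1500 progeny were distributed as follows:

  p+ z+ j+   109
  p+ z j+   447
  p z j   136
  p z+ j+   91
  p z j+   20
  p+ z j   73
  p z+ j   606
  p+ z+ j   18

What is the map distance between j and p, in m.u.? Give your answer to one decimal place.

The two most frequent reciprocal classes, p+ z j+ and p z+ j, are the parental types, so the F1 was p+ z j+ / p z+ j.
The two rarest classes, p z j+ and p+ z+ j, are the double crossovers. Comparing them with the parentals, only the p allele has switched, so p is the middle locus and the order is z – p – j.
Crossovers in the p–j interval produce the single-crossover classes p+ z j and p z+ j+ (73 + 91 = 164) plus the double crossovers (38).
RF(p–j) = (164 + 38) / 1500 = 202/1500 = 0.1347 → 13.5 m.u.

13.5 m.u.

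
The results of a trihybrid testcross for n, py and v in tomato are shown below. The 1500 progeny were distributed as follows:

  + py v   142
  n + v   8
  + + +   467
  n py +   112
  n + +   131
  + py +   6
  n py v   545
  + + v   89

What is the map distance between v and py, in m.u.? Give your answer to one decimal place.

The two most frequent reciprocal classes, n py v and + + +, are the parental types, so the F1 was n py v / + + +.
The two rarest classes, n + v and + py +, are the double crossovers. Comparing them with the parentals, only the py allele has switched, so py is the middle locus and the order is n – py – v.
Crossovers in the py–v interval produce the single-crossover classes n py + and + + v (112 + 89 = 201) plus the double crossovers (14).
RF(py–v) = (201 + 14) / 1500 = 215/1500 = 0.1433 → 14.3 m.u.

14.3 m.u.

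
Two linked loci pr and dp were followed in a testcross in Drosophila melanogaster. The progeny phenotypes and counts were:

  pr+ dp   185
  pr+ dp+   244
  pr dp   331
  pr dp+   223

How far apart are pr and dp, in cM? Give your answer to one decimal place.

41.5 cM

The two most frequent classes, pr+ dp+ (244) and pr dp (331), are the parental types, so the F1 was pr+ dp+ / pr dp.
The recombinant classes are pr+ dp and pr dp+: 185 + 223 = 408.
Recombination frequency = 408/983 = 0.4151 ≈ 41.5%, i.e. 41.5 cM.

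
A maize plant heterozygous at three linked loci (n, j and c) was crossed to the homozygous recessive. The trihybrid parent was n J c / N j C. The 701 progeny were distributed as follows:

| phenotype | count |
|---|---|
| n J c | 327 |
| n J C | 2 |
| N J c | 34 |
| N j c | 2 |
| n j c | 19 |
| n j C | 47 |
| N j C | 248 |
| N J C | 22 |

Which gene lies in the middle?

c

The two rarest classes, n J C and N j c, are the double crossovers. Comparing them with the parentals, only the c allele has switched, so c is the middle locus and the order is j – c – n.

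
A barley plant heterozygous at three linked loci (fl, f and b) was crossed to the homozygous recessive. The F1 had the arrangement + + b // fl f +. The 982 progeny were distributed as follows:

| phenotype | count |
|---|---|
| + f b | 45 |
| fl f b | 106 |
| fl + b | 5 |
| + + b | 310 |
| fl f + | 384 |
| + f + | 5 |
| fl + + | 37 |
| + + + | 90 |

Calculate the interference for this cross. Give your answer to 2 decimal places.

0.48

The two rarest classes, fl + b and + f +, are the double crossovers. Comparing them with the parentals, only the fl allele has switched, so fl is the middle locus and the order is f – fl – b.
f–fl: (82 + 10)/982 = 0.0937; fl–b: (196 + 10)/982 = 0.2098.
Expected DCO frequency = 0.0937 × 0.2098 ≈ 0.01966; observed = 10/982 ≈ 0.01018.
Coefficient of coincidence = 0.01018/0.01966 ≈ 0.52; interference = 1 − 0.52 = 0.48.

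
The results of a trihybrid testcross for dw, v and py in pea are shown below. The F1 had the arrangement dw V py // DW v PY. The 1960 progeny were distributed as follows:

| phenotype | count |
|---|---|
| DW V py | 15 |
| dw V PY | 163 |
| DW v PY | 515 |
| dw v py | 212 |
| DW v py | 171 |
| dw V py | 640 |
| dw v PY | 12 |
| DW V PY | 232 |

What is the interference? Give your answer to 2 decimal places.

The two rarest classes, DW V py and dw v PY, are the double crossovers. Comparing them with the parentals, only the dw allele has switched, so dw is the middle locus and the order is v – dw – py.
v–dw: (444 + 27)/1960 = 0.2403; dw–py: (334 + 27)/1960 = 0.1842.
Expected DCO frequency = 0.2403 × 0.1842 ≈ 0.04426; observed = 27/1960 ≈ 0.01378.
Coefficient of coincidence = 0.01378/0.04426 ≈ 0.31; interference = 1 − 0.31 = 0.69.

0.69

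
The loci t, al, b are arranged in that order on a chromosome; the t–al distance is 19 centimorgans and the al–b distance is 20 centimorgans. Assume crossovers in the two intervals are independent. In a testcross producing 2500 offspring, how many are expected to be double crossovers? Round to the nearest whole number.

95

Map distances give recombination frequencies of 0.190 and 0.200 for the two intervals.
With no interference, expected double-crossover frequency = 0.190 × 0.200 = 0.03800.
Expected number = 0.03800 × 2500 = 95.00 ≈ 95.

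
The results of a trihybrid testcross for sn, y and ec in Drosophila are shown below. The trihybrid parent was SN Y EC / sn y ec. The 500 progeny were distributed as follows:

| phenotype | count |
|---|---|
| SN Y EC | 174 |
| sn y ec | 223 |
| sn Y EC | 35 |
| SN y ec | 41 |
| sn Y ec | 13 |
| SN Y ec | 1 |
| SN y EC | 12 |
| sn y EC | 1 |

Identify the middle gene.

ec

The two rarest classes, SN Y ec and sn y EC, are the double crossovers. Comparing them with the parentals, only the ec allele has switched, so ec is the middle locus and the order is y – ec – sn.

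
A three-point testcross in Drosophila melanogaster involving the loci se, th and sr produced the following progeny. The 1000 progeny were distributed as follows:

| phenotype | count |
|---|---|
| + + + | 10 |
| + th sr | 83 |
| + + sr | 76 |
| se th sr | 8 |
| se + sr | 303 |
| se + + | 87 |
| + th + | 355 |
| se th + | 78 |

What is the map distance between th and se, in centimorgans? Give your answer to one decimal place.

The two most frequent reciprocal classes, + th + and se + sr, are the parental types, so the F1 was + th + / se + sr.
The two rarest classes, + + + and se th sr, are the double crossovers. Comparing them with the parentals, only the th allele has switched, so th is the middle locus and the order is sr – th – se.
Crossovers in the th–se interval produce the single-crossover classes se th + and + + sr (78 + 76 = 154) plus the double crossovers (18).
RF(th–se) = (154 + 18) / 1000 = 172/1000 = 0.1720 → 17.2 centimorgans.

17.2 centimorgans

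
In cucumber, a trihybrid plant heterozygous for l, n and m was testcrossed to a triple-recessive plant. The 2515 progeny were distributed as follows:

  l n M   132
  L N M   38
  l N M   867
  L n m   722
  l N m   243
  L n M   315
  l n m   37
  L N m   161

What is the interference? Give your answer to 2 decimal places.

0.19

The two most frequent reciprocal classes, L n m and l N M, are the parental types, so the F1 was L n m / l N M.
The two rarest classes, l n m and L N M, are the double crossovers. Comparing them with the parentals, only the l allele has switched, so l is the middle locus and the order is m – l – n.
m–l: (558 + 75)/2515 = 0.2517; l–n: (293 + 75)/2515 = 0.1463.
Expected DCO frequency = 0.2517 × 0.1463 ≈ 0.03682; observed = 75/2515 ≈ 0.02982.
Coefficient of coincidence = 0.02982/0.03682 ≈ 0.81; interference = 1 − 0.81 = 0.19.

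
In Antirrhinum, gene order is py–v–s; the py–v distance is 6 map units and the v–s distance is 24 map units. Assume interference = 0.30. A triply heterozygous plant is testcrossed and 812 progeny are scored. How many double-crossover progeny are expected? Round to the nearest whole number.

8

Map distances give recombination frequencies of 0.060 and 0.240 for the two intervals.
With interference 0.30 (so coincidence = 0.70), expected double-crossover frequency = 0.060 × 0.240 × 0.70 = 0.01008.
Expected number = 0.01008 × 812 = 8.18 ≈ 8.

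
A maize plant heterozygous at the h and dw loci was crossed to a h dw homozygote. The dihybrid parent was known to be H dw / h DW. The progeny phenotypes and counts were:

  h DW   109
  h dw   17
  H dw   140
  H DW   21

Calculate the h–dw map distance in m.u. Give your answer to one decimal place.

The recombinant classes are H DW and h dw: 21 + 17 = 38.
Recombination frequency = 38/287 = 0.1324 ≈ 13.2%, i.e. 13.2 m.u.

13.2 m.u.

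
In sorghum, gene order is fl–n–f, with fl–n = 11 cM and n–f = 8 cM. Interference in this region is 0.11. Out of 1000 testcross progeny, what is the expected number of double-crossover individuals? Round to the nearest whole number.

Map distances give recombination frequencies of 0.110 and 0.080 for the two intervals.
With interference 0.11 (so coincidence = 0.89), expected double-crossover frequency = 0.110 × 0.080 × 0.89 = 0.00783.
Expected number = 0.00783 × 1000 = 7.83 ≈ 8.

8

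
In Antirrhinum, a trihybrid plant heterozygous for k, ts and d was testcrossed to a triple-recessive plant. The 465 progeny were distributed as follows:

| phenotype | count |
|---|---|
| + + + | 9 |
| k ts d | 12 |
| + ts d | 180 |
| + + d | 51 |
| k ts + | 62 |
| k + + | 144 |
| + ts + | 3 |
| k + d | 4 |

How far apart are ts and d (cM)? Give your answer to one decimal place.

The two most frequent reciprocal classes, + ts d and k + +, are the parental types, so the F1 was + ts d / k + +.
The two rarest classes, + ts + and k + d, are the double crossovers. Comparing them with the parentals, only the d allele has switched, so d is the middle locus and the order is ts – d – k.
Crossovers in the ts–d interval produce the single-crossover classes + + d and k ts + (51 + 62 = 113) plus the double crossovers (7).
RF(ts–d) = (113 + 7) / 465 = 120/465 = 0.2581 → 25.8 cM.

25.8 cM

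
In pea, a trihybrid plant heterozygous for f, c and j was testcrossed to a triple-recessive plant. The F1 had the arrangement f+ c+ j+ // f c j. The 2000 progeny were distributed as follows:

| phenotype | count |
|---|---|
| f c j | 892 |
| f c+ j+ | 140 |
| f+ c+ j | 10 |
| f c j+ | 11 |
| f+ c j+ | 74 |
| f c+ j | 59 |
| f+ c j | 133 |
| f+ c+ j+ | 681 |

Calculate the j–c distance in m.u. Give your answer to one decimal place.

7.7 m.u.

The two rarest classes, f+ c+ j and f c j+, are the double crossovers. Comparing them with the parentals, only the j allele has switched, so j is the middle locus and the order is f – j – c.
Crossovers in the j–c interval produce the single-crossover classes f+ c j+ and f c+ j (74 + 59 = 133) plus the double crossovers (21).
RF(j–c) = (133 + 21) / 2000 = 154/2000 = 0.0770 → 7.7 m.u.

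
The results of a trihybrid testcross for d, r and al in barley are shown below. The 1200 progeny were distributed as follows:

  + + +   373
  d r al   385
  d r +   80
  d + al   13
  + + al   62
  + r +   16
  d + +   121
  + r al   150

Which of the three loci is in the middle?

r

The two most frequent reciprocal classes, + + + and d r al, are the parental types, so the F1 was + + + / d r al.
The two rarest classes, + r + and d + al, are the double crossovers. Comparing them with the parentals, only the r allele has switched, so r is the middle locus and the order is d – r – al.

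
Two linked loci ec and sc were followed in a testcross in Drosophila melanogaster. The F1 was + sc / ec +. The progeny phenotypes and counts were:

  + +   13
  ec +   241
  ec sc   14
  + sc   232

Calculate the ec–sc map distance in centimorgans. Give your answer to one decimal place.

The recombinant classes are + + and ec sc: 13 + 14 = 27.
Recombination frequency = 27/500 = 0.0540 ≈ 5.4%, i.e. 5.4 centimorgans.

5.4 centimorgans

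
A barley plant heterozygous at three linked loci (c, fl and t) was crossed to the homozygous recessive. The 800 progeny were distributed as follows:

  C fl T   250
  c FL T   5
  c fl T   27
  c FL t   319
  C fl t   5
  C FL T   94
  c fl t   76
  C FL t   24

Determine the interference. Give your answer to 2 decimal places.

0.27

The two most frequent reciprocal classes, C fl T and c FL t, are the parental types, so the F1 was C fl T / c FL t.
The two rarest classes, C fl t and c FL T, are the double crossovers. Comparing them with the parentals, only the t allele has switched, so t is the middle locus and the order is fl – t – c.
fl–t: (170 + 10)/800 = 0.2250; t–c: (51 + 10)/800 = 0.0762.
Expected DCO frequency = 0.2250 × 0.0762 ≈ 0.01715; observed = 10/800 ≈ 0.01250.
Coefficient of coincidence = 0.01250/0.01715 ≈ 0.73; interference = 1 − 0.73 = 0.27.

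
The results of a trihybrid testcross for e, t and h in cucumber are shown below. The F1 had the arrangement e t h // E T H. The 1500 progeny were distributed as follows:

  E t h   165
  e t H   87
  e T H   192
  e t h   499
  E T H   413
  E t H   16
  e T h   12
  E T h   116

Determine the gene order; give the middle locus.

t

The two rarest classes, e T h and E t H, are the double crossovers. Comparing them with the parentals, only the t allele has switched, so t is the middle locus and the order is e – t – h.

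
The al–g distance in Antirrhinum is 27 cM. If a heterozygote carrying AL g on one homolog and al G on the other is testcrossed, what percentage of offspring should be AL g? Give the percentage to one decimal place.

36.5%

A map distance of 27 cM corresponds to a recombination frequency of 0.270.
The F1 is AL g / al G, so AL g is a parental gamete class with expected frequency (1 − r)/2 = 0.730/2 = 0.3650.
That is 0.3650 = 36.5% of the progeny.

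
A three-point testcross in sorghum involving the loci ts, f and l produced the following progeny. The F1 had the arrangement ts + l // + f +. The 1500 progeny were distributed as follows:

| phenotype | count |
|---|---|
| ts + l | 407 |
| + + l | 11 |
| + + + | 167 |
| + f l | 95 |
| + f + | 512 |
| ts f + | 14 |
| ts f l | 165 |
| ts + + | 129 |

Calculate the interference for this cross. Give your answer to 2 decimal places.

0.58

The two rarest classes, + + l and ts f +, are the double crossovers. Comparing them with the parentals, only the ts allele has switched, so ts is the middle locus and the order is l – ts – f.
l–ts: (224 + 25)/1500 = 0.1660; ts–f: (332 + 25)/1500 = 0.2380.
Expected DCO frequency = 0.1660 × 0.2380 ≈ 0.03951; observed = 25/1500 ≈ 0.01667.
Coefficient of coincidence = 0.01667/0.03951 ≈ 0.42; interference = 1 − 0.42 = 0.58.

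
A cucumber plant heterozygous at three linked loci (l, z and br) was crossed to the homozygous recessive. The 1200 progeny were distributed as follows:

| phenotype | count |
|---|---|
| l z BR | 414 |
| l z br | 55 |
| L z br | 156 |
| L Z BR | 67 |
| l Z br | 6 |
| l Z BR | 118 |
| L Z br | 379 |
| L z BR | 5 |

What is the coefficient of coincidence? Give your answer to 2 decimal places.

0.35

The two most frequent reciprocal classes, L Z br and l z BR, are the parental types, so the F1 was L Z br / l z BR.
The two rarest classes, l Z br and L z BR, are the double crossovers. Comparing them with the parentals, only the l allele has switched, so l is the middle locus and the order is z – l – br.
z–l: (274 + 11)/1200 = 0.2375; l–br: (122 + 11)/1200 = 0.1108.
Expected DCO frequency = 0.2375 × 0.1108 ≈ 0.02631; observed = 11/1200 ≈ 0.00917.
Coefficient of coincidence = 0.00917/0.02631 ≈ 0.35.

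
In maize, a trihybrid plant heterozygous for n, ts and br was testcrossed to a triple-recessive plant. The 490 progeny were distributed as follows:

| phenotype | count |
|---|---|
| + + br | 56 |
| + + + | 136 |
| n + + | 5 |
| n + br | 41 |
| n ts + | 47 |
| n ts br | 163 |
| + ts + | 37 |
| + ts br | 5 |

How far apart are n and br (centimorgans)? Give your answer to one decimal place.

The two most frequent reciprocal classes, + + + and n ts br, are the parental types, so the F1 was + + + / n ts br.
The two rarest classes, n + + and + ts br, are the double crossovers. Comparing them with the parentals, only the n allele has switched, so n is the middle locus and the order is br – n – ts.
Crossovers in the br–n interval produce the single-crossover classes + + br and n ts + (56 + 47 = 103) plus the double crossovers (10).
RF(br–n) = (103 + 10) / 490 = 113/490 = 0.2306 → 23.1 centimorgans.

23.1 centimorgans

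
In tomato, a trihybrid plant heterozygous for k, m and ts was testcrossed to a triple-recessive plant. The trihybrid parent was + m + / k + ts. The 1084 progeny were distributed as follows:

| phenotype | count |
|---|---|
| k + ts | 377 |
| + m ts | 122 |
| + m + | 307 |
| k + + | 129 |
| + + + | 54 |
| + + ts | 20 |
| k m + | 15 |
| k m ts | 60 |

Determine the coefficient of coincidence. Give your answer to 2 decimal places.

0.89

The two rarest classes, k m + and + + ts, are the double crossovers. Comparing them with the parentals, only the k allele has switched, so k is the middle locus and the order is ts – k – m.
ts–k: (251 + 35)/1084 = 0.2638; k–m: (114 + 35)/1084 = 0.1375.
Expected DCO frequency = 0.2638 × 0.1375 ≈ 0.03627; observed = 35/1084 ≈ 0.03229.
Coefficient of coincidence = 0.03229/0.03627 ≈ 0.89.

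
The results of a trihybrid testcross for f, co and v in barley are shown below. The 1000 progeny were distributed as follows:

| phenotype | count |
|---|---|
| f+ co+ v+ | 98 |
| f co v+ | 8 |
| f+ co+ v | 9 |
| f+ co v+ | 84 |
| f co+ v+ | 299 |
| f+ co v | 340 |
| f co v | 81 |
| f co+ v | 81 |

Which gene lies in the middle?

co

The two most frequent reciprocal classes, f+ co v and f co+ v+, are the parental types, so the F1 was f+ co v / f co+ v+.
The two rarest classes, f+ co+ v and f co v+, are the double crossovers. Comparing them with the parentals, only the co allele has switched, so co is the middle locus and the order is v – co – f.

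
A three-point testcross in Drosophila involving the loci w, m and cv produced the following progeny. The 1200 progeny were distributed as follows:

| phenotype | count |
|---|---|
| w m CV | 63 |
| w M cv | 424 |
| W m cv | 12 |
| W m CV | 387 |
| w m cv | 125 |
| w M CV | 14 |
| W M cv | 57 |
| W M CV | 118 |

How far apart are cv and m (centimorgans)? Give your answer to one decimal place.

22.4 centimorgans

The two most frequent reciprocal classes, w M cv and W m CV, are the parental types, so the F1 was w M cv / W m CV.
The two rarest classes, w M CV and W m cv, are the double crossovers. Comparing them with the parentals, only the cv allele has switched, so cv is the middle locus and the order is m – cv – w.
Crossovers in the m–cv interval produce the single-crossover classes w m cv and W M CV (125 + 118 = 243) plus the double crossovers (26).
RF(m–cv) = (243 + 26) / 1200 = 269/1200 = 0.2242 → 22.4 centimorgans.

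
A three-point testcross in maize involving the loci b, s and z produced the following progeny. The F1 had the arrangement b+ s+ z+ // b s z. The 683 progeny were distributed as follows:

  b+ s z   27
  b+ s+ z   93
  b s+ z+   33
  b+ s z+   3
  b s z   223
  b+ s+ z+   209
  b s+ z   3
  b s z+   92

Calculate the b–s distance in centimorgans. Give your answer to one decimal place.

The two rarest classes, b+ s z+ and b s+ z, are the double crossovers. Comparing them with the parentals, only the s allele has switched, so s is the middle locus and the order is b – s – z.
Crossovers in the b–s interval produce the single-crossover classes b s+ z+ and b+ s z (33 + 27 = 60) plus the double crossovers (6).
RF(b–s) = (60 + 6) / 683 = 66/683 = 0.0966 → 9.7 centimorgans.

9.7 centimorgans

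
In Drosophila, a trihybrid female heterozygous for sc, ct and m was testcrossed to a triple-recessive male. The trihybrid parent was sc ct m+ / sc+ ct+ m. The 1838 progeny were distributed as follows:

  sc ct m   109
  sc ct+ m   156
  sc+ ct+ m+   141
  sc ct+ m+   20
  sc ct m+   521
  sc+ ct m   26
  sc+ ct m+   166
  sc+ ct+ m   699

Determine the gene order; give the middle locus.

ct

The two rarest classes, sc ct+ m+ and sc+ ct m, are the double crossovers. Comparing them with the parentals, only the ct allele has switched, so ct is the middle locus and the order is m – ct – sc.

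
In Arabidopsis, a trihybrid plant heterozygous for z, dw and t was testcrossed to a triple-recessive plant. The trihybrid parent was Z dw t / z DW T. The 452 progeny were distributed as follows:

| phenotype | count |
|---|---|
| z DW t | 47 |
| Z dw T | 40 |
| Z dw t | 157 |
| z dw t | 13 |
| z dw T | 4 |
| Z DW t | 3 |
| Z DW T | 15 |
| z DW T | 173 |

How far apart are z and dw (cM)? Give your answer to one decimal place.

The two rarest classes, Z DW t and z dw T, are the double crossovers. Comparing them with the parentals, only the dw allele has switched, so dw is the middle locus and the order is z – dw – t.
Crossovers in the z–dw interval produce the single-crossover classes z dw t and Z DW T (13 + 15 = 28) plus the double crossovers (7).
RF(z–dw) = (28 + 7) / 452 = 35/452 = 0.0774 → 7.7 cM.

7.7 cM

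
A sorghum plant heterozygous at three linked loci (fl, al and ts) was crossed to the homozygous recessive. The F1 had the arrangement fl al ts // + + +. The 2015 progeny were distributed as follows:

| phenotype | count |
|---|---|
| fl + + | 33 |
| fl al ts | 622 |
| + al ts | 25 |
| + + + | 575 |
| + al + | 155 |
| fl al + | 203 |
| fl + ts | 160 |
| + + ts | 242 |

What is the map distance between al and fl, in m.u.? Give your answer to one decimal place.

18.5 m.u.

The two rarest classes, + al ts and fl + +, are the double crossovers. Comparing them with the parentals, only the fl allele has switched, so fl is the middle locus and the order is ts – fl – al.
Crossovers in the fl–al interval produce the single-crossover classes fl + ts and + al + (160 + 155 = 315) plus the double crossovers (58).
RF(fl–al) = (315 + 58) / 2015 = 373/2015 = 0.1851 → 18.5 m.u.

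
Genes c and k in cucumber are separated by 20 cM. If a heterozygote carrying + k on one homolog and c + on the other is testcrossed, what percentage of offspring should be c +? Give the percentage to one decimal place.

A map distance of 20 cM corresponds to a recombination frequency of 0.200.
The F1 is + k / c +, so c + is a parental gamete class with expected frequency (1 − r)/2 = 0.800/2 = 0.4000.
That is 0.4000 = 40.0% of the progeny.

40.0%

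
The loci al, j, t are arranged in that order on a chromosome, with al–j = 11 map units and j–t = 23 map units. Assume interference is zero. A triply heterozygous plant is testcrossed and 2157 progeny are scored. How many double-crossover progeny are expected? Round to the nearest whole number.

Map distances give recombination frequencies of 0.110 and 0.230 for the two intervals.
With no interference, expected double-crossover frequency = 0.110 × 0.230 = 0.02530.
Expected number = 0.02530 × 2157 = 54.57 ≈ 55.

55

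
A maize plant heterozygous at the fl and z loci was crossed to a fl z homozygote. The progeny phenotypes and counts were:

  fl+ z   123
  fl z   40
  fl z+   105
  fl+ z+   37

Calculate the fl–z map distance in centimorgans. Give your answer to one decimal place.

The two most frequent classes, fl+ z (123) and fl z+ (105), are the parental types, so the F1 was fl+ z / fl z+.
The recombinant classes are fl+ z+ and fl z: 37 + 40 = 77.
Recombination frequency = 77/305 = 0.2525 ≈ 25.2%, i.e. 25.2 centimorgans.

25.2 centimorgans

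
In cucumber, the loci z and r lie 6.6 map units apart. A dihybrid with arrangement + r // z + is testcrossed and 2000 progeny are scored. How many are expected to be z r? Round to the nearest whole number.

66

A map distance of 6.6 map units corresponds to a recombination frequency of 0.066.
The F1 is + r / z +, so z r is a recombinant gamete class with expected frequency r/2 = 0.066/2 = 0.0330.
Expected number = 0.0330 × 2000 = 66.00 ≈ 66.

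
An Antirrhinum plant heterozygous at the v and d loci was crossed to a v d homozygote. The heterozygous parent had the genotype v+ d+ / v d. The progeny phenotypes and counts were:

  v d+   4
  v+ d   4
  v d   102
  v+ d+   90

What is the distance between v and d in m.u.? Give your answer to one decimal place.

The recombinant classes are v+ d and v d+: 4 + 4 = 8.
Recombination frequency = 8/200 = 0.0400 ≈ 4.0%, i.e. 4.0 m.u.

4.0 m.u.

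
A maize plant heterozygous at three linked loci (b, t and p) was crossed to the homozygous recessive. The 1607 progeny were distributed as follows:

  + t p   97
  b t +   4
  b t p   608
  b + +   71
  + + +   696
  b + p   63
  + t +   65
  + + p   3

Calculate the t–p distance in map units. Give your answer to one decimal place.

8.4 map units

The two most frequent reciprocal classes, b t p and + + +, are the parental types, so the F1 was b t p / + + +.
The two rarest classes, b t + and + + p, are the double crossovers. Comparing them with the parentals, only the p allele has switched, so p is the middle locus and the order is t – p – b.
Crossovers in the t–p interval produce the single-crossover classes b + p and + t + (63 + 65 = 128) plus the double crossovers (7).
RF(t–p) = (128 + 7) / 1607 = 135/1607 = 0.0840 → 8.4 map units.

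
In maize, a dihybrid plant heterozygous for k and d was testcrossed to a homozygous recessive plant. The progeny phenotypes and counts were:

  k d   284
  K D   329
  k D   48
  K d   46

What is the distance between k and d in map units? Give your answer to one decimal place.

The two most frequent classes, K D (329) and k d (284), are the parental types, so the F1 was K D / k d.
The recombinant classes are K d and k D: 46 + 48 = 94.
Recombination frequency = 94/707 = 0.1330 ≈ 13.3%, i.e. 13.3 map units.

13.3 map units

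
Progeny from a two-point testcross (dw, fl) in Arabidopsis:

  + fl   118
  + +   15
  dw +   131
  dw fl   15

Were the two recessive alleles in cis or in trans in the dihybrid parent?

The two most frequent classes are + fl (118) and dw + (131); these are the parental (non-recombinant) types.
So the F1 carried + fl on one chromosome and dw + on the other — the recessive alleles are on opposite chromosomes (trans / repulsion).

trans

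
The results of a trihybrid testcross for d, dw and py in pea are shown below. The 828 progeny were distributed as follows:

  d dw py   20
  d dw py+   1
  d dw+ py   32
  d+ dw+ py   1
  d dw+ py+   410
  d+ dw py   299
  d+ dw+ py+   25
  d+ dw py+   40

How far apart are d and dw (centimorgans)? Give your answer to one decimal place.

The two most frequent reciprocal classes, d dw+ py+ and d+ dw py, are the parental types, so the F1 was d dw+ py+ / d+ dw py.
The two rarest classes, d dw py+ and d+ dw+ py, are the double crossovers. Comparing them with the parentals, only the dw allele has switched, so dw is the middle locus and the order is py – dw – d.
Crossovers in the dw–d interval produce the single-crossover classes d+ dw+ py+ and d dw py (25 + 20 = 45) plus the double crossovers (2).
RF(dw–d) = (45 + 2) / 828 = 47/828 = 0.0568 → 5.7 centimorgans.

5.7 centimorgans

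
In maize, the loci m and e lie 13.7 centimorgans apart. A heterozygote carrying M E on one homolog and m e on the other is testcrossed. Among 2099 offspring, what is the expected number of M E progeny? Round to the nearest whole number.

A map distance of 13.7 centimorgans corresponds to a recombination frequency of 0.137.
The F1 is M E / m e, so M E is a parental gamete class with expected frequency (1 − r)/2 = 0.863/2 = 0.4315.
Expected number = 0.4315 × 2099 = 905.72 ≈ 906.

906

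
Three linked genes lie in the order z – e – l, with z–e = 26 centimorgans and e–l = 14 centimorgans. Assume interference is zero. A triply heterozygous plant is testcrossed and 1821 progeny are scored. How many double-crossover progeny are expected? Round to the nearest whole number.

66

Map distances give recombination frequencies of 0.260 and 0.140 for the two intervals.
With no interference, expected double-crossover frequency = 0.260 × 0.140 = 0.03640.
Expected number = 0.03640 × 1821 = 66.28 ≈ 66.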